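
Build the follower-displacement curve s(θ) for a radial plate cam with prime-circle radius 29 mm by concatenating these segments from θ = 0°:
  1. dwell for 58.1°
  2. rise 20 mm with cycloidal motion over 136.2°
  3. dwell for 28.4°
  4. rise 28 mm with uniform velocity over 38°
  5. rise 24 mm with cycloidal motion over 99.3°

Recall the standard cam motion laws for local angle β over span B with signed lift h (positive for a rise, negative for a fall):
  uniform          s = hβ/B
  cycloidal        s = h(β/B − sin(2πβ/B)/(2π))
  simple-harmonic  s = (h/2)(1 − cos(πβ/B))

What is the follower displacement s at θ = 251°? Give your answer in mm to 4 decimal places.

seg 1 [0°–58.1°] dwell: s stays 0.0000
seg 2 [58.1°–194.3°] cycloidal, h=20: full span → s += 20 → s = 20.0000
seg 3 [194.3°–222.7°] dwell: s stays 20.0000
seg 4 [222.7°–260.7°] uniform, h=28: θ=251° here. β=28.3, B=38. 28·28.3/38 = 20.8526 → s = 40.8526

40.8526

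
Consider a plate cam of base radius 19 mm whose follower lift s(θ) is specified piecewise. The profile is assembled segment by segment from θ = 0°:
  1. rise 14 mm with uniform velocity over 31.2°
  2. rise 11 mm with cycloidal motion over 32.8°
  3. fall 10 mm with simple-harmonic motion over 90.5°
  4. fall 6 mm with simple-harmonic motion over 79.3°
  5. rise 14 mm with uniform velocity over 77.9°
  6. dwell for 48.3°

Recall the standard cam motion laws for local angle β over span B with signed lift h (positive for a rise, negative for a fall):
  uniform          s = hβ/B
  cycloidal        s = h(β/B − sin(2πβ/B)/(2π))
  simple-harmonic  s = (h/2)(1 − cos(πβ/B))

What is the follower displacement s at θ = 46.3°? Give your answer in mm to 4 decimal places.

seg 1 [0°–31.2°] uniform, h=14: full span → s += 14 → s = 14.0000
seg 2 [31.2°–64°] cycloidal, h=11: θ=46.3° here. β=15.1, B=32.8. 11·(0.4604 − sin(2π·0.4604)/(2π)) = 4.6325 → s = 18.6325

18.6325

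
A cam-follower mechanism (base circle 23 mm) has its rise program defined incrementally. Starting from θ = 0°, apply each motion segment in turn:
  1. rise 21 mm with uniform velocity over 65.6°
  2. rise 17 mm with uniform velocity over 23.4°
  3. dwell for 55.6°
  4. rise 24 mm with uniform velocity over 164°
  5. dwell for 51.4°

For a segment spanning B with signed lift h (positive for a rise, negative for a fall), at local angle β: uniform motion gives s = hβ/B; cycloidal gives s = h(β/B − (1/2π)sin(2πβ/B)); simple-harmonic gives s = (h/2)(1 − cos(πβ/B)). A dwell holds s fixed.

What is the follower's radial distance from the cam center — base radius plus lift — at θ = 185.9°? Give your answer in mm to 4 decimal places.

seg 1 [0°–65.6°] uniform, h=21: full span → s += 21 → s = 21.0000
seg 2 [65.6°–89°] uniform, h=17: full span → s += 17 → s = 38.0000
seg 3 [89°–144.6°] dwell: s stays 38.0000
seg 4 [144.6°–308.6°] uniform, h=24: θ=185.9° here. β=41.3, B=164. 24·41.3/164 = 6.0439 → s = 44.0439
radial distance = base radius + s = 23 + 44.0439 = 67.0439

67.0439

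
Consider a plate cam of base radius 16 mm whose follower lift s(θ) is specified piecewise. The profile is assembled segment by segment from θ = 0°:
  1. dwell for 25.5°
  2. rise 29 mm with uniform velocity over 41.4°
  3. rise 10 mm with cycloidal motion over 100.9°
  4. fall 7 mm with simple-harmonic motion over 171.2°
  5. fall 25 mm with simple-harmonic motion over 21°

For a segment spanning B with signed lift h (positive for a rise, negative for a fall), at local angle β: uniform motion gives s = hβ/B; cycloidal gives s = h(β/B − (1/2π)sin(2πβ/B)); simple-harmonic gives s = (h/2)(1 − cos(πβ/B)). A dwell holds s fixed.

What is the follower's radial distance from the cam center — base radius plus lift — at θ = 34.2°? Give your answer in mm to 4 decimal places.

seg 1 [0°–25.5°] dwell: s stays 0.0000
seg 2 [25.5°–66.9°] uniform, h=29: θ=34.2° here. β=8.7, B=41.4. 29·8.7/41.4 = 6.0942 → s = 6.0942
radial distance = base radius + s = 16 + 6.0942 = 22.0942

22.0942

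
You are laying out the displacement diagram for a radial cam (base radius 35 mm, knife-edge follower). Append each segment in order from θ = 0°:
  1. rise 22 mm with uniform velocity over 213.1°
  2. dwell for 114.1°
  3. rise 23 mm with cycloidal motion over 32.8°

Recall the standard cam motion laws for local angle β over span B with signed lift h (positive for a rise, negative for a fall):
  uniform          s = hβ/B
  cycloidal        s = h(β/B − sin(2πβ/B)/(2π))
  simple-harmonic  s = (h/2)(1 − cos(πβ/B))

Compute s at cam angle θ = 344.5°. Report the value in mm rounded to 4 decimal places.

seg 1 [0°–213.1°] uniform, h=22: full span → s += 22 → s = 22.0000
seg 2 [213.1°–327.2°] dwell: s stays 22.0000
seg 3 [327.2°–360°] cycloidal, h=23: θ=344.5° here. β=17.3, B=32.8. 23·(0.5274 − sin(2π·0.5274)/(2π)) = 12.7591 → s = 34.7591

34.7591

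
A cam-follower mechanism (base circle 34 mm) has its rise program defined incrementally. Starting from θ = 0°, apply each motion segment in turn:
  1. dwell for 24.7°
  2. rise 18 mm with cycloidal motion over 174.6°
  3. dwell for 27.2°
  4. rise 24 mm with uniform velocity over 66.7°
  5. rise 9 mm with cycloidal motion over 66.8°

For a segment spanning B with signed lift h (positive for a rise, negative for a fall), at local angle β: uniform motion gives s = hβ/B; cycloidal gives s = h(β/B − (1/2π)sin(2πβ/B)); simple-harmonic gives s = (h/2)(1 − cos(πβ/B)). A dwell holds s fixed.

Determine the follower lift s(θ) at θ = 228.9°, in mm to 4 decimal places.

seg 1 [0°–24.7°] dwell: s stays 0.0000
seg 2 [24.7°–199.3°] cycloidal, h=18: full span → s += 18 → s = 18.0000
seg 3 [199.3°–226.5°] dwell: s stays 18.0000
seg 4 [226.5°–293.2°] uniform, h=24: θ=228.9° here. β=2.4, B=66.7. 24·2.4/66.7 = 0.8636 → s = 18.8636

18.8636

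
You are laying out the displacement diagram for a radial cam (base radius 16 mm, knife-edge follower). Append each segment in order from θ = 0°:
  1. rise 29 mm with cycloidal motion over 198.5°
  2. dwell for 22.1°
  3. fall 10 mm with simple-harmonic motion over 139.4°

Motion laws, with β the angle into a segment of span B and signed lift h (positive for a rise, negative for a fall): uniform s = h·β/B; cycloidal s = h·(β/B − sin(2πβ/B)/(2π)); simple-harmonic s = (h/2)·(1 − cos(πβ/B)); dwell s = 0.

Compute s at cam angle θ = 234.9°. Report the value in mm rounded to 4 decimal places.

seg 1 [0°–198.5°] cycloidal, h=29: full span → s += 29 → s = 29.0000
seg 2 [198.5°–220.6°] dwell: s stays 29.0000
seg 3 [220.6°–360°] simple-harmonic, h=-10: θ=234.9° here. β=14.3, B=139.4. -10/2·(1 − cos(π·0.1026)) = -0.2574 → s = 28.7426

28.7426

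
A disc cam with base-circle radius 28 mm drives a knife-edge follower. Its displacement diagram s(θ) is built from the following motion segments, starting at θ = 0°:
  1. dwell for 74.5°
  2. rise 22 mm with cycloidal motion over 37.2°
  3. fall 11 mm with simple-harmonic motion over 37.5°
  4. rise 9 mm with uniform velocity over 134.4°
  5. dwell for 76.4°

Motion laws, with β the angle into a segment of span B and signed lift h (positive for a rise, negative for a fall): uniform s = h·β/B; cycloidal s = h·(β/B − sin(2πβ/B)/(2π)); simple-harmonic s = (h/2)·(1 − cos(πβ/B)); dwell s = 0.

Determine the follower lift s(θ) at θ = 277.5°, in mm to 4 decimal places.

seg 1 [0°–74.5°] dwell: s stays 0.0000
seg 2 [74.5°–111.7°] cycloidal, h=22: full span → s += 22 → s = 22.0000
seg 3 [111.7°–149.2°] simple-harmonic, h=-11: full span → s += -11 → s = 11.0000
seg 4 [149.2°–283.6°] uniform, h=9: θ=277.5° here. β=128.3, B=134.4. 9·128.3/134.4 = 8.5915 → s = 19.5915

19.5915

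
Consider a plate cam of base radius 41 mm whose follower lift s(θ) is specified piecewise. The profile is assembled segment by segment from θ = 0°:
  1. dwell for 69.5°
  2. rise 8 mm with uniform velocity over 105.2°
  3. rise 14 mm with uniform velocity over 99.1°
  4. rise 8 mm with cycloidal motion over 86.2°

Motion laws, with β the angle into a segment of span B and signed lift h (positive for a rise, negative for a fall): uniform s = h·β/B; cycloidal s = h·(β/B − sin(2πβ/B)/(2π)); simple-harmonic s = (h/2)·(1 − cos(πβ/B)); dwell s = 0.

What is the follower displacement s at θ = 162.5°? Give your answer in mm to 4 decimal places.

seg 1 [0°–69.5°] dwell: s stays 0.0000
seg 2 [69.5°–174.7°] uniform, h=8: θ=162.5° here. β=93, B=105.2. 8·93/105.2 = 7.0722 → s = 7.0722

7.0722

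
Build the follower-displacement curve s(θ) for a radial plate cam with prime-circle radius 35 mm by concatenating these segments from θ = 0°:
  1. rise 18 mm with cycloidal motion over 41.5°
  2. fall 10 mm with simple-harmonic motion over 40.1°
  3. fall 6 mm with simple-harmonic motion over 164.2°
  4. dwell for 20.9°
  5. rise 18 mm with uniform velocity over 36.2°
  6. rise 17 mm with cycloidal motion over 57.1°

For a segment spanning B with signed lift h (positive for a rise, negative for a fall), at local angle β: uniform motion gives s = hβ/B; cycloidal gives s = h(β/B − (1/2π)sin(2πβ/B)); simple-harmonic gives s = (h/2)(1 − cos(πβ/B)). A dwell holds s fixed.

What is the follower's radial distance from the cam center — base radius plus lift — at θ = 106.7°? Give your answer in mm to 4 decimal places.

seg 1 [0°–41.5°] cycloidal, h=18: full span → s += 18 → s = 18.0000
seg 2 [41.5°–81.6°] simple-harmonic, h=-10: full span → s += -10 → s = 8.0000
seg 3 [81.6°–245.8°] simple-harmonic, h=-6: θ=106.7° here. β=25.1, B=164.2. -6/2·(1 − cos(π·0.1529)) = -0.3393 → s = 7.6607
radial distance = base radius + s = 35 + 7.6607 = 42.6607

42.6607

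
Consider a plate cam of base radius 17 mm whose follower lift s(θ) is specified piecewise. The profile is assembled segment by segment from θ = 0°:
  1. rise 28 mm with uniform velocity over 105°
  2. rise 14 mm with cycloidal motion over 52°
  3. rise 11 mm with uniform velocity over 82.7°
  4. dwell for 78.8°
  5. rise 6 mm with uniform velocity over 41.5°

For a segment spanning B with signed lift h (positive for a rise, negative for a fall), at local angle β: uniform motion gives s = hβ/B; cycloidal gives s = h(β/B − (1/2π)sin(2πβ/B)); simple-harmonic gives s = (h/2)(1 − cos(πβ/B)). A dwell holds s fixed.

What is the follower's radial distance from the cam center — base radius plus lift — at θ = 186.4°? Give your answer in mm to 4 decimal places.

seg 1 [0°–105°] uniform, h=28: full span → s += 28 → s = 28.0000
seg 2 [105°–157°] cycloidal, h=14: full span → s += 14 → s = 42.0000
seg 3 [157°–239.7°] uniform, h=11: θ=186.4° here. β=29.4, B=82.7. 11·29.4/82.7 = 3.9105 → s = 45.9105
radial distance = base radius + s = 17 + 45.9105 = 62.9105

62.9105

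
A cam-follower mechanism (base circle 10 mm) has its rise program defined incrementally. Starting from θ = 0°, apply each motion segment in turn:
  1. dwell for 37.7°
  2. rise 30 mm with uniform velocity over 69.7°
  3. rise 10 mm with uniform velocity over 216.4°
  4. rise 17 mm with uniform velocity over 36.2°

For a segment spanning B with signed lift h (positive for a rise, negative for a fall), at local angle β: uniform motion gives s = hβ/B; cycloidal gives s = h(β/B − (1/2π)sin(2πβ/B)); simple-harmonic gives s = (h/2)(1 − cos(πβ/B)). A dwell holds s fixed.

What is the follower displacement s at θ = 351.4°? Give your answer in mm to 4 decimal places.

seg 1 [0°–37.7°] dwell: s stays 0.0000
seg 2 [37.7°–107.4°] uniform, h=30: full span → s += 30 → s = 30.0000
seg 3 [107.4°–323.8°] uniform, h=10: full span → s += 10 → s = 40.0000
seg 4 [323.8°–360°] uniform, h=17: θ=351.4° here. β=27.6, B=36.2. 17·27.6/36.2 = 12.9613 → s = 52.9613

52.9613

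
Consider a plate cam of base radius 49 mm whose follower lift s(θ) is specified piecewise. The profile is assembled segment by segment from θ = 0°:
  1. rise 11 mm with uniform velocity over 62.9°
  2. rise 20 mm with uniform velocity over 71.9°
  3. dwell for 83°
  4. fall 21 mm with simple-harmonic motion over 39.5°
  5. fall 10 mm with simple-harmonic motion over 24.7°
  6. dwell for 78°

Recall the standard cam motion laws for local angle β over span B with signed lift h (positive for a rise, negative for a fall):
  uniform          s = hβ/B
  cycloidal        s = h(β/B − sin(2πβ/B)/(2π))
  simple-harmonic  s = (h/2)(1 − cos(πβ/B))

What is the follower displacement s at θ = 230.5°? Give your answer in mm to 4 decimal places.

seg 1 [0°–62.9°] uniform, h=11: full span → s += 11 → s = 11.0000
seg 2 [62.9°–134.8°] uniform, h=20: full span → s += 20 → s = 31.0000
seg 3 [134.8°–217.8°] dwell: s stays 31.0000
seg 4 [217.8°–257.3°] simple-harmonic, h=-21: θ=230.5° here. β=12.7, B=39.5. -21/2·(1 − cos(π·0.3215)) = -4.9162 → s = 26.0838

26.0838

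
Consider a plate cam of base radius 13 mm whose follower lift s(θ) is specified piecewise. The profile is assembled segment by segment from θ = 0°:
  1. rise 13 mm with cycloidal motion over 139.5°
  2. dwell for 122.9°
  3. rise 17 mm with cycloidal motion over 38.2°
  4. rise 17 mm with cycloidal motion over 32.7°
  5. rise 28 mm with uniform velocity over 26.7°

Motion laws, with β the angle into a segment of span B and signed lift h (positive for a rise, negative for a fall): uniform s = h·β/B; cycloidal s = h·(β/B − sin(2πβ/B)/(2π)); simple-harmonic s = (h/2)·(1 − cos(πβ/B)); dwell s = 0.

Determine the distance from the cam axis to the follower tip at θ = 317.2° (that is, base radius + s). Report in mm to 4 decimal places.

seg 1 [0°–139.5°] cycloidal, h=13: full span → s += 13 → s = 13.0000
seg 2 [139.5°–262.4°] dwell: s stays 13.0000
seg 3 [262.4°–300.6°] cycloidal, h=17: full span → s += 17 → s = 30.0000
seg 4 [300.6°–333.3°] cycloidal, h=17: θ=317.2° here. β=16.6, B=32.7. 17·(0.5076 − sin(2π·0.5076)/(2π)) = 8.7599 → s = 38.7599
radial distance = base radius + s = 13 + 38.7599 = 51.7599

51.7599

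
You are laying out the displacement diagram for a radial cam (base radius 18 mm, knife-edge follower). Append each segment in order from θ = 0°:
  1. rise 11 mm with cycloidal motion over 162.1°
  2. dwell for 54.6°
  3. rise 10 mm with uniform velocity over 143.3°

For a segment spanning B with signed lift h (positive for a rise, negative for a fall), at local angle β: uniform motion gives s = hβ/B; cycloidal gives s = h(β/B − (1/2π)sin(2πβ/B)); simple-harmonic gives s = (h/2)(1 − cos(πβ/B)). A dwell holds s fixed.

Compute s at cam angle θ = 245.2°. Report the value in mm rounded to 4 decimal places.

seg 1 [0°–162.1°] cycloidal, h=11: full span → s += 11 → s = 11.0000
seg 2 [162.1°–216.7°] dwell: s stays 11.0000
seg 3 [216.7°–360°] uniform, h=10: θ=245.2° here. β=28.5, B=143.3. 10·28.5/143.3 = 1.9888 → s = 12.9888

12.9888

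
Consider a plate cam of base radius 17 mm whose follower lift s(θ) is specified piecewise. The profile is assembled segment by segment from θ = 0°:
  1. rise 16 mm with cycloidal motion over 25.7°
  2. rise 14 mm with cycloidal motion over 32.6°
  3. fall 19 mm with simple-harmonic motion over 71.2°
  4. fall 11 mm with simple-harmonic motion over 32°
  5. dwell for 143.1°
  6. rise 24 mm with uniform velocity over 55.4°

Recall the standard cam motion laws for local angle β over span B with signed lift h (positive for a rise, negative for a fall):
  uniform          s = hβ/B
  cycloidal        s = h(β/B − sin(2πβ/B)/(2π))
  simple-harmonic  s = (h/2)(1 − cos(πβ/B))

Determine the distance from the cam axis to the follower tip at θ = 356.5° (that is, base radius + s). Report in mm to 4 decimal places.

seg 1 [0°–25.7°] cycloidal, h=16: full span → s += 16 → s = 16.0000
seg 2 [25.7°–58.3°] cycloidal, h=14: full span → s += 14 → s = 30.0000
seg 3 [58.3°–129.5°] simple-harmonic, h=-19: full span → s += -19 → s = 11.0000
seg 4 [129.5°–161.5°] simple-harmonic, h=-11: full span → s += -11 → s = 0.0000
seg 5 [161.5°–304.6°] dwell: s stays 0.0000
seg 6 [304.6°–360°] uniform, h=24: θ=356.5° here. β=51.9, B=55.4. 24·51.9/55.4 = 22.4838 → s = 22.4838
radial distance = base radius + s = 17 + 22.4838 = 39.4838

39.4838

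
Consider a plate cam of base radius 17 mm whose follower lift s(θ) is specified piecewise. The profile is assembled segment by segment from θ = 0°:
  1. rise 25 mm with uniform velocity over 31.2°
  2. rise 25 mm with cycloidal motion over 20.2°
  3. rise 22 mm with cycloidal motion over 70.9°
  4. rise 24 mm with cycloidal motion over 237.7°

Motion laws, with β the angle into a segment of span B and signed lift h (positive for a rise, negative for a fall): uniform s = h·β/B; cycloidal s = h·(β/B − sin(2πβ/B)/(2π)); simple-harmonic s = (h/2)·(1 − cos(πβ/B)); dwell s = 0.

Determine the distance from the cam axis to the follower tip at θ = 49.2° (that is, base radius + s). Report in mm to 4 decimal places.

seg 1 [0°–31.2°] uniform, h=25: full span → s += 25 → s = 25.0000
seg 2 [31.2°–51.4°] cycloidal, h=25: θ=49.2° here. β=18, B=20.2. 25·(0.8911 − sin(2π·0.8911)/(2π)) = 24.7924 → s = 49.7924
radial distance = base radius + s = 17 + 49.7924 = 66.7924

66.7924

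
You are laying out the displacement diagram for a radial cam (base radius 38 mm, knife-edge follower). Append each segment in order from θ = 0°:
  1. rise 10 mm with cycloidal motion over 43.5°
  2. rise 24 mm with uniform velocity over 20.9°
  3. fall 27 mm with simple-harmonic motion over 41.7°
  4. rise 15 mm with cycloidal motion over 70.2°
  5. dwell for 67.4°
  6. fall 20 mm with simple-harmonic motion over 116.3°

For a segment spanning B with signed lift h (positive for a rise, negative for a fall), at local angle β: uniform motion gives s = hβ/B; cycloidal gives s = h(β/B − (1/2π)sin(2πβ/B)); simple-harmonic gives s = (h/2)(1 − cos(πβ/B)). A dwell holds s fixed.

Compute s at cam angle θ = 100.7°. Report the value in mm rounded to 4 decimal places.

seg 1 [0°–43.5°] cycloidal, h=10: full span → s += 10 → s = 10.0000
seg 2 [43.5°–64.4°] uniform, h=24: full span → s += 24 → s = 34.0000
seg 3 [64.4°–106.1°] simple-harmonic, h=-27: θ=100.7° here. β=36.3, B=41.7. -27/2·(1 − cos(π·0.8705)) = -25.8982 → s = 8.1018

8.1018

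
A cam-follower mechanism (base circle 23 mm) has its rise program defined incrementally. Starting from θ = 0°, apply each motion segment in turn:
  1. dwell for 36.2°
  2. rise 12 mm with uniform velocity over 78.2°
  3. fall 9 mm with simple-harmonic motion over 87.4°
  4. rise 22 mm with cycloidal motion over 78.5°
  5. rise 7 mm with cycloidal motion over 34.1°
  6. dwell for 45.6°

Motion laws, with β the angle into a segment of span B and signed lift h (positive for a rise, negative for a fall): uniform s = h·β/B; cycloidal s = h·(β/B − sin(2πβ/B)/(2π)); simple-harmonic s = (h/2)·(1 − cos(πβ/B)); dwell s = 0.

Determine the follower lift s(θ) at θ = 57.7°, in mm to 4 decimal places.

seg 1 [0°–36.2°] dwell: s stays 0.0000
seg 2 [36.2°–114.4°] uniform, h=12: θ=57.7° here. β=21.5, B=78.2. 12·21.5/78.2 = 3.2992 → s = 3.2992

3.2992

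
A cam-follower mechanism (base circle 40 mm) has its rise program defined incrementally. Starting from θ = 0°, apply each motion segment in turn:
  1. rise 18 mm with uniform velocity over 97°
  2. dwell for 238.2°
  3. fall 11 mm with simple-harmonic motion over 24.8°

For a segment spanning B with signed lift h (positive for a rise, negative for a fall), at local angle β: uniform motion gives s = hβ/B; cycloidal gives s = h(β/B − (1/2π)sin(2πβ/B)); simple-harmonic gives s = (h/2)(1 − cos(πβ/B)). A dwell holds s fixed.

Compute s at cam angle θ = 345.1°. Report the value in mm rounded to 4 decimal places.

seg 1 [0°–97°] uniform, h=18: full span → s += 18 → s = 18.0000
seg 2 [97°–335.2°] dwell: s stays 18.0000
seg 3 [335.2°–360°] simple-harmonic, h=-11: θ=345.1° here. β=9.9, B=24.8. -11/2·(1 − cos(π·0.3992)) = -3.7872 → s = 14.2128

14.2128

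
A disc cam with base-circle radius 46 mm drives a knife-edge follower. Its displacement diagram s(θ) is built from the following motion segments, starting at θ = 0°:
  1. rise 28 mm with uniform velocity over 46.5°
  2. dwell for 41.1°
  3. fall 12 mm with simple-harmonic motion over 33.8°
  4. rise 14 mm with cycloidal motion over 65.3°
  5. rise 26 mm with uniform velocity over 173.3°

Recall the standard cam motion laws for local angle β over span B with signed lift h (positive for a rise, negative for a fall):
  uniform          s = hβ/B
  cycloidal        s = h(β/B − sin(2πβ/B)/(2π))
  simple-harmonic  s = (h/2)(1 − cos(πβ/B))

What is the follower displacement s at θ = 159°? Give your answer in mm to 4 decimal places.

seg 1 [0°–46.5°] uniform, h=28: full span → s += 28 → s = 28.0000
seg 2 [46.5°–87.6°] dwell: s stays 28.0000
seg 3 [87.6°–121.4°] simple-harmonic, h=-12: full span → s += -12 → s = 16.0000
seg 4 [121.4°–186.7°] cycloidal, h=14: θ=159° here. β=37.6, B=65.3. 14·(0.5758 − sin(2π·0.5758)/(2π)) = 9.0828 → s = 25.0828

25.0828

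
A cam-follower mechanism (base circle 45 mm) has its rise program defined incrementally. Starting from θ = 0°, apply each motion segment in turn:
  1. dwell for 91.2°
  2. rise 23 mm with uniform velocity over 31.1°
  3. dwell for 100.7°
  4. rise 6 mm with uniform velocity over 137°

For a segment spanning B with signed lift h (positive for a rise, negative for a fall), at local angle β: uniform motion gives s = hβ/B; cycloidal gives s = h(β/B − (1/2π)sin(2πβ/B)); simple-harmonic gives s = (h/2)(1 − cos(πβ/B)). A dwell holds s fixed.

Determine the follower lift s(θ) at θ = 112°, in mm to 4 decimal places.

seg 1 [0°–91.2°] dwell: s stays 0.0000
seg 2 [91.2°–122.3°] uniform, h=23: θ=112° here. β=20.8, B=31.1. 23·20.8/31.1 = 15.3826 → s = 15.3826

15.3826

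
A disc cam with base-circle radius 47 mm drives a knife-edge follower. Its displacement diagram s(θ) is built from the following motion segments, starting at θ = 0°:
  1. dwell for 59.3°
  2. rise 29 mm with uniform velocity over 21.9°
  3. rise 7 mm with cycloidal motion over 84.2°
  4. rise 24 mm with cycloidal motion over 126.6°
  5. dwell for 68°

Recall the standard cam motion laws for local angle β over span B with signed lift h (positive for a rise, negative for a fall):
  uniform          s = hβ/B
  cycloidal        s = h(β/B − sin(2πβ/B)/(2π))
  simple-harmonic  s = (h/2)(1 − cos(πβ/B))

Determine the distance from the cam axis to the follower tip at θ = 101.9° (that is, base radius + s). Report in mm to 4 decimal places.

seg 1 [0°–59.3°] dwell: s stays 0.0000
seg 2 [59.3°–81.2°] uniform, h=29: full span → s += 29 → s = 29.0000
seg 3 [81.2°–165.4°] cycloidal, h=7: θ=101.9° here. β=20.7, B=84.2. 7·(0.2458 − sin(2π·0.2458)/(2π)) = 0.6072 → s = 29.6072
radial distance = base radius + s = 47 + 29.6072 = 76.6072

76.6072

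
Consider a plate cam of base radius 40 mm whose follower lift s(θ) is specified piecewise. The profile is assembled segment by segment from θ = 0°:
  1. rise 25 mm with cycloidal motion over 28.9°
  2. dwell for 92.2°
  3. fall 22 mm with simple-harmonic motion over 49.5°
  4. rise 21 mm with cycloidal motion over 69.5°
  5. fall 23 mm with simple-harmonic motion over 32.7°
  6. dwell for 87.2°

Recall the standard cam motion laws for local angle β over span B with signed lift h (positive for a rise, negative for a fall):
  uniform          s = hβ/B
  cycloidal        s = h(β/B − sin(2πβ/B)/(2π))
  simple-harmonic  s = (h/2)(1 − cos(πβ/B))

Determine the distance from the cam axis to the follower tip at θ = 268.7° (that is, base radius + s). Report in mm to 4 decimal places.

seg 1 [0°–28.9°] cycloidal, h=25: full span → s += 25 → s = 25.0000
seg 2 [28.9°–121.1°] dwell: s stays 25.0000
seg 3 [121.1°–170.6°] simple-harmonic, h=-22: full span → s += -22 → s = 3.0000
seg 4 [170.6°–240.1°] cycloidal, h=21: full span → s += 21 → s = 24.0000
seg 5 [240.1°–272.8°] simple-harmonic, h=-23: θ=268.7° here. β=28.6, B=32.7. -23/2·(1 − cos(π·0.8746)) = -22.1193 → s = 1.8807
radial distance = base radius + s = 40 + 1.8807 = 41.8807

41.8807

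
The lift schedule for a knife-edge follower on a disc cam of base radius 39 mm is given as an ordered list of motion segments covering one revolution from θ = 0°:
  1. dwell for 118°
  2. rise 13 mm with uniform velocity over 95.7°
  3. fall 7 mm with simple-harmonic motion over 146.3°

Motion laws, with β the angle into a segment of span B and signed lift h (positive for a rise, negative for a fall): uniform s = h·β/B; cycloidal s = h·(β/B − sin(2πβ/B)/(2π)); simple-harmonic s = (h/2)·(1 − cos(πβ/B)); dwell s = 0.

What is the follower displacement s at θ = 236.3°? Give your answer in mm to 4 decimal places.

seg 1 [0°–118°] dwell: s stays 0.0000
seg 2 [118°–213.7°] uniform, h=13: full span → s += 13 → s = 13.0000
seg 3 [213.7°–360°] simple-harmonic, h=-7: θ=236.3° here. β=22.6, B=146.3. -7/2·(1 − cos(π·0.1545)) = -0.4041 → s = 12.5959

12.5959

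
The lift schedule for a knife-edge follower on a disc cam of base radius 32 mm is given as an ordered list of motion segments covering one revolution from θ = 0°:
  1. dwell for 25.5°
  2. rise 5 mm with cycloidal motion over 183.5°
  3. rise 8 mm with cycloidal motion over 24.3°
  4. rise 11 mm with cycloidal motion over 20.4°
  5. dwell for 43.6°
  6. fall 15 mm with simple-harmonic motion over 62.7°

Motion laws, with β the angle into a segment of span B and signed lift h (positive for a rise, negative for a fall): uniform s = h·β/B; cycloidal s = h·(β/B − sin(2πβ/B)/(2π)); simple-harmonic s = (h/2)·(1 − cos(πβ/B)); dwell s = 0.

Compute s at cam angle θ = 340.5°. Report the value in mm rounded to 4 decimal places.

seg 1 [0°–25.5°] dwell: s stays 0.0000
seg 2 [25.5°–209°] cycloidal, h=5: full span → s += 5 → s = 5.0000
seg 3 [209°–233.3°] cycloidal, h=8: full span → s += 8 → s = 13.0000
seg 4 [233.3°–253.7°] cycloidal, h=11: full span → s += 11 → s = 24.0000
seg 5 [253.7°–297.3°] dwell: s stays 24.0000
seg 6 [297.3°–360°] simple-harmonic, h=-15: θ=340.5° here. β=43.2, B=62.7. -15/2·(1 − cos(π·0.6890)) = -11.6960 → s = 12.3040

12.3040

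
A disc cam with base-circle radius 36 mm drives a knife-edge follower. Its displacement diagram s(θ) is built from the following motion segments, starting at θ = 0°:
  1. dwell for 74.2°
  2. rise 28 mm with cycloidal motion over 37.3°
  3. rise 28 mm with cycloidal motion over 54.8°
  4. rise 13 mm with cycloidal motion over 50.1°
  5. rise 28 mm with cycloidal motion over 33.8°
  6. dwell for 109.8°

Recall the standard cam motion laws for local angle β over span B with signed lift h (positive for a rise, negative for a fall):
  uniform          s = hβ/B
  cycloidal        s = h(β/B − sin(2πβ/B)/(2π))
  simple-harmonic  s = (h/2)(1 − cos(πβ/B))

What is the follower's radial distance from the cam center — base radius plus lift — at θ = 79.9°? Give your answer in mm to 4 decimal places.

seg 1 [0°–74.2°] dwell: s stays 0.0000
seg 2 [74.2°–111.5°] cycloidal, h=28: θ=79.9° here. β=5.7, B=37.3. 28·(0.1528 − sin(2π·0.1528)/(2π)) = 0.6278 → s = 0.6278
radial distance = base radius + s = 36 + 0.6278 = 36.6278

36.6278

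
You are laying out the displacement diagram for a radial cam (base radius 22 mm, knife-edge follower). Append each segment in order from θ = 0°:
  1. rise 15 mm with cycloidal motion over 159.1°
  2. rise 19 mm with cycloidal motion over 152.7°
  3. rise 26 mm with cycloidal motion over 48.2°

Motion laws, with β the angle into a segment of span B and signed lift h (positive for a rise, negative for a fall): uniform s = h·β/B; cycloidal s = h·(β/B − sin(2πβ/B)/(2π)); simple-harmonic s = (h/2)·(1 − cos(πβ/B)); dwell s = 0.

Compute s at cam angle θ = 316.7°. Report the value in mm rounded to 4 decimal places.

seg 1 [0°–159.1°] cycloidal, h=15: full span → s += 15 → s = 15.0000
seg 2 [159.1°–311.8°] cycloidal, h=19: full span → s += 19 → s = 34.0000
seg 3 [311.8°–360°] cycloidal, h=26: θ=316.7° here. β=4.9, B=48.2. 26·(0.1017 − sin(2π·0.1017)/(2π)) = 0.1761 → s = 34.1761

34.1761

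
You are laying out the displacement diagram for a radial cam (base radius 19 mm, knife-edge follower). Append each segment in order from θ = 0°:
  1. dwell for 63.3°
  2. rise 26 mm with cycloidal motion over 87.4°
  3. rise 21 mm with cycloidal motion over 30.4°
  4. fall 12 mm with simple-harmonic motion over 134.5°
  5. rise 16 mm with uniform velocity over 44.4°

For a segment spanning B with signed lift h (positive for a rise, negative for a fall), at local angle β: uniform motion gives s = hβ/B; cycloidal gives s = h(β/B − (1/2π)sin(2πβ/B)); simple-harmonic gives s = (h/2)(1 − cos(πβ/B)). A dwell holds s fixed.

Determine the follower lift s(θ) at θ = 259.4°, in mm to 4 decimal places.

seg 1 [0°–63.3°] dwell: s stays 0.0000
seg 2 [63.3°–150.7°] cycloidal, h=26: full span → s += 26 → s = 26.0000
seg 3 [150.7°–181.1°] cycloidal, h=21: full span → s += 21 → s = 47.0000
seg 4 [181.1°–315.6°] simple-harmonic, h=-12: θ=259.4° here. β=78.3, B=134.5. -12/2·(1 − cos(π·0.5822)) = -7.5315 → s = 39.4685

39.4685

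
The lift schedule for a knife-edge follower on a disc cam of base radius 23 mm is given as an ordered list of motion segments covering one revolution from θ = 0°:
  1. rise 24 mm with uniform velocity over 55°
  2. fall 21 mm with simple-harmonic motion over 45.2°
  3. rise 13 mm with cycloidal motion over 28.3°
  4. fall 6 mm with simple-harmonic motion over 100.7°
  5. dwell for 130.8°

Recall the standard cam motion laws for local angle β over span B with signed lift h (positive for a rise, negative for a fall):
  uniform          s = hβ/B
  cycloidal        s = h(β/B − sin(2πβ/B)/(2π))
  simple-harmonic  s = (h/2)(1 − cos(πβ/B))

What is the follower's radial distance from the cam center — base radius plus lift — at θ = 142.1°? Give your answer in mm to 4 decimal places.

seg 1 [0°–55°] uniform, h=24: full span → s += 24 → s = 24.0000
seg 2 [55°–100.2°] simple-harmonic, h=-21: full span → s += -21 → s = 3.0000
seg 3 [100.2°–128.5°] cycloidal, h=13: full span → s += 13 → s = 16.0000
seg 4 [128.5°–229.2°] simple-harmonic, h=-6: θ=142.1° here. β=13.6, B=100.7. -6/2·(1 − cos(π·0.1351)) = -0.2660 → s = 15.7340
radial distance = base radius + s = 23 + 15.7340 = 38.7340

38.7340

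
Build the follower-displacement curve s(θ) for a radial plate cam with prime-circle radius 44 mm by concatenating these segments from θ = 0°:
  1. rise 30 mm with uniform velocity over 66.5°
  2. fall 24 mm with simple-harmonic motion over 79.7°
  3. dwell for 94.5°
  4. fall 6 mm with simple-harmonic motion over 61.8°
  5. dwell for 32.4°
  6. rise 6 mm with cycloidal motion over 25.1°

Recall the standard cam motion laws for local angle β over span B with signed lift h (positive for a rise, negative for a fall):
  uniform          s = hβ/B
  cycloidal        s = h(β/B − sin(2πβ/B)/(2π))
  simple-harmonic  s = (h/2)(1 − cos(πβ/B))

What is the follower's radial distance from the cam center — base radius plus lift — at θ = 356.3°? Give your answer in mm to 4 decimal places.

seg 1 [0°–66.5°] uniform, h=30: full span → s += 30 → s = 30.0000
seg 2 [66.5°–146.2°] simple-harmonic, h=-24: full span → s += -24 → s = 6.0000
seg 3 [146.2°–240.7°] dwell: s stays 6.0000
seg 4 [240.7°–302.5°] simple-harmonic, h=-6: full span → s += -6 → s = 0.0000
seg 5 [302.5°–334.9°] dwell: s stays 0.0000
seg 6 [334.9°–360°] cycloidal, h=6: θ=356.3° here. β=21.4, B=25.1. 6·(0.8526 − sin(2π·0.8526)/(2π)) = 5.8789 → s = 5.8789
radial distance = base radius + s = 44 + 5.8789 = 49.8789

49.8789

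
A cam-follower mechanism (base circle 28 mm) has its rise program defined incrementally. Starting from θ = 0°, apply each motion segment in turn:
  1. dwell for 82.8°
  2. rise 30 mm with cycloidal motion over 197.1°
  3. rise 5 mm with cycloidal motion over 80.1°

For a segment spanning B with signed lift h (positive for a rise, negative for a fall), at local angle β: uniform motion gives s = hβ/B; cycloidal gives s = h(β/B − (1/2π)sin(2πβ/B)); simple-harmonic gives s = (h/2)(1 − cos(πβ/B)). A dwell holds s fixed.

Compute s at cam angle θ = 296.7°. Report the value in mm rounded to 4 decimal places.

seg 1 [0°–82.8°] dwell: s stays 0.0000
seg 2 [82.8°–279.9°] cycloidal, h=30: full span → s += 30 → s = 30.0000
seg 3 [279.9°–360°] cycloidal, h=5: θ=296.7° here. β=16.8, B=80.1. 5·(0.2097 − sin(2π·0.2097)/(2π)) = 0.2782 → s = 30.2782

30.2782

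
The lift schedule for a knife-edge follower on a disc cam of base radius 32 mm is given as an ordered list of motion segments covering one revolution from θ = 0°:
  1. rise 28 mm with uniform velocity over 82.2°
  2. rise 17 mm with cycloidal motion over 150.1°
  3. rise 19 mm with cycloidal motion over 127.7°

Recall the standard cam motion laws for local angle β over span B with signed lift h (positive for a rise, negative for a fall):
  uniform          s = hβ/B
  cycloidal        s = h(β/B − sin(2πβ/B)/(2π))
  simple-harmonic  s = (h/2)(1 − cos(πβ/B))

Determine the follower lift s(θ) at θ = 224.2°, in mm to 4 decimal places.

seg 1 [0°–82.2°] uniform, h=28: full span → s += 28 → s = 28.0000
seg 2 [82.2°–232.3°] cycloidal, h=17: θ=224.2° here. β=142, B=150.1. 17·(0.9460 − sin(2π·0.9460)/(2π)) = 16.9825 → s = 44.9825

44.9825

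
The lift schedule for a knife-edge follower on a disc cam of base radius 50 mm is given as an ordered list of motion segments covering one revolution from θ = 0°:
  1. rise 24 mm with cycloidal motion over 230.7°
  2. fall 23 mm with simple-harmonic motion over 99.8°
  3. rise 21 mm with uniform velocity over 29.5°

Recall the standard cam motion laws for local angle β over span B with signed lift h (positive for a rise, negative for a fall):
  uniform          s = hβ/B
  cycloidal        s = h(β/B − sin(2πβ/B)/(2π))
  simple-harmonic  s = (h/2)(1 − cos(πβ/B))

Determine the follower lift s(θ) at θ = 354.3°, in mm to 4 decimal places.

seg 1 [0°–230.7°] cycloidal, h=24: full span → s += 24 → s = 24.0000
seg 2 [230.7°–330.5°] simple-harmonic, h=-23: full span → s += -23 → s = 1.0000
seg 3 [330.5°–360°] uniform, h=21: θ=354.3° here. β=23.8, B=29.5. 21·23.8/29.5 = 16.9424 → s = 17.9424

17.9424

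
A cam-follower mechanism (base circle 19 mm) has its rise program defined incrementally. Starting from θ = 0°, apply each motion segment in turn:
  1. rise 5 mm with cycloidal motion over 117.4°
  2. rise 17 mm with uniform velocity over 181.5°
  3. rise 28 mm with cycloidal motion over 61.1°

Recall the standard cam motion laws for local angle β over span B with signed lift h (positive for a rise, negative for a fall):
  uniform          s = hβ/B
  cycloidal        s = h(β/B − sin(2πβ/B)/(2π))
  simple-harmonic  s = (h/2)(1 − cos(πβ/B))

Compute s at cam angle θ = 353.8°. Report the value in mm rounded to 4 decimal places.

seg 1 [0°–117.4°] cycloidal, h=5: full span → s += 5 → s = 5.0000
seg 2 [117.4°–298.9°] uniform, h=17: full span → s += 17 → s = 22.0000
seg 3 [298.9°–360°] cycloidal, h=28: θ=353.8° here. β=54.9, B=61.1. 28·(0.8985 − sin(2π·0.8985)/(2π)) = 27.8114 → s = 49.8114

49.8114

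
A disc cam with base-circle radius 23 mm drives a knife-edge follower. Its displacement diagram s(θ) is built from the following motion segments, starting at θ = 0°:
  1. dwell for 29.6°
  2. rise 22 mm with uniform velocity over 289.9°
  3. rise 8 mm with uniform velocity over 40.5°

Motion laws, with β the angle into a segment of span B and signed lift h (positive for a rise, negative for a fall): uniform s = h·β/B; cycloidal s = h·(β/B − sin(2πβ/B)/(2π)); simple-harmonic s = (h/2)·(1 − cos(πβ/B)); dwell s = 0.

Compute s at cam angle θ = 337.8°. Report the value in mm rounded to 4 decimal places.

seg 1 [0°–29.6°] dwell: s stays 0.0000
seg 2 [29.6°–319.5°] uniform, h=22: full span → s += 22 → s = 22.0000
seg 3 [319.5°–360°] uniform, h=8: θ=337.8° here. β=18.3, B=40.5. 8·18.3/40.5 = 3.6148 → s = 25.6148

25.6148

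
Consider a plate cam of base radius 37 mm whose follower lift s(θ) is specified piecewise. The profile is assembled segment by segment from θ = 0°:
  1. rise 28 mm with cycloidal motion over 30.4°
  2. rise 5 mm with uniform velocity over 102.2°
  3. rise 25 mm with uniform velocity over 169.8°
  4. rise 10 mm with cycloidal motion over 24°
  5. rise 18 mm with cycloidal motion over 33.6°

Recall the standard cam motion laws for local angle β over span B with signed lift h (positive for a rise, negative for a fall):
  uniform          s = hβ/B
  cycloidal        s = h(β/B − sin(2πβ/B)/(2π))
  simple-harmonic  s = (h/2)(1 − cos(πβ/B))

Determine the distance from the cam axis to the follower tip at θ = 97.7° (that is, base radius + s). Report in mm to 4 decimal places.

seg 1 [0°–30.4°] cycloidal, h=28: full span → s += 28 → s = 28.0000
seg 2 [30.4°–132.6°] uniform, h=5: θ=97.7° here. β=67.3, B=102.2. 5·67.3/102.2 = 3.2926 → s = 31.2926
radial distance = base radius + s = 37 + 31.2926 = 68.2926

68.2926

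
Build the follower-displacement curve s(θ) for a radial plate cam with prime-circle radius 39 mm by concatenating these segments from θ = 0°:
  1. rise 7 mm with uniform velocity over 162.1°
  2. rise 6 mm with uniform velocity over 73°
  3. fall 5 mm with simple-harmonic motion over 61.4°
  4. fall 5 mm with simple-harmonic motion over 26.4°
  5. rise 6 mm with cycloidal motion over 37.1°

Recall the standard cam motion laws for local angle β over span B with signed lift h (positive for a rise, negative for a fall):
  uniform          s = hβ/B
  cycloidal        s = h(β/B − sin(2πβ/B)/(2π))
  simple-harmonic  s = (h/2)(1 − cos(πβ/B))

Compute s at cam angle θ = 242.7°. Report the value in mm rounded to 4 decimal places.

seg 1 [0°–162.1°] uniform, h=7: full span → s += 7 → s = 7.0000
seg 2 [162.1°–235.1°] uniform, h=6: full span → s += 6 → s = 13.0000
seg 3 [235.1°–296.5°] simple-harmonic, h=-5: θ=242.7° here. β=7.6, B=61.4. -5/2·(1 − cos(π·0.1238)) = -0.1866 → s = 12.8134

12.8134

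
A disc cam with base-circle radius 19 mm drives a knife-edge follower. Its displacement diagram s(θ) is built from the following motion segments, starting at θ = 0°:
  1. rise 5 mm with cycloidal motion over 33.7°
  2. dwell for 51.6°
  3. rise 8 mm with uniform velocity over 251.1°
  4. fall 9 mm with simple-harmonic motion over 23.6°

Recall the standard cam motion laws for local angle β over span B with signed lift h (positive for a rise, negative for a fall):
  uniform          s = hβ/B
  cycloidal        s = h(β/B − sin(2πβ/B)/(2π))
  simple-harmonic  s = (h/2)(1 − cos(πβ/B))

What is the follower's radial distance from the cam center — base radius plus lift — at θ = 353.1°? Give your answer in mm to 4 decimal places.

seg 1 [0°–33.7°] cycloidal, h=5: full span → s += 5 → s = 5.0000
seg 2 [33.7°–85.3°] dwell: s stays 5.0000
seg 3 [85.3°–336.4°] uniform, h=8: full span → s += 8 → s = 13.0000
seg 4 [336.4°–360°] simple-harmonic, h=-9: θ=353.1° here. β=16.7, B=23.6. -9/2·(1 − cos(π·0.7076)) = -7.2315 → s = 5.7685
radial distance = base radius + s = 19 + 5.7685 = 24.7685

24.7685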